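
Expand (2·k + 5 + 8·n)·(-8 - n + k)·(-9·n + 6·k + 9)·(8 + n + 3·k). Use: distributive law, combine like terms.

(2·k + 5 + 8·n)·(-8 - n + k)·(-9·n + 6·k + 9)·(8 + n + 3·k)
= (-16·k - 2·k·n + 2·k^2 - 40 - 5·n + 5·k - 64·n - 8·n^2 + 8·k·n)·(-9·n + 6·k + 9)·(8 + n + 3·k)    [distributive law]
= (-11·k + 6·k·n + 2·k^2 - 40 - 69·n - 8·n^2)·(-9·n + 6·k + 9)·(8 + n + 3·k)    [combine like terms]
= (99·k·n - 66·k^2 - 99·k - 54·k·n^2 + 36·k^2·n + 54·k·n - 18·k^2·n + 12·k^3 + 18·k^2 + 360·n - 240·k - 360 + 621·n^2 - 414·k·n - 621·n + 72·n^3 - 48·k·n^2 - 72·n^2)·(8 + n + 3·k)    [distributive law]
= (-261·k·n - 48·k^2 - 339·k - 102·k·n^2 + 18·k^2·n + 12·k^3 - 261·n - 360 + 549·n^2 + 72·n^3)·(8 + n + 3·k)    [combine like terms]
= -2088·k·n - 261·k·n^2 - 783·k^2·n - 384·k^2 - 48·k^2·n - 144·k^3 - 2712·k - 339·k·n - 1017·k^2 - 816·k·n^2 - 102·k·n^3 - 306·k^2·n^2 + 144·k^2·n + 18·k^2·n^2 + 54·k^3·n + 96·k^3 + 12·k^3·n + 36·k^4 - 2088·n - 261·n^2 - 783·k·n - 2880 - 360·n - 1080·k + 4392·n^2 + 549·n^3 + 1647·k·n^2 + 576·n^3 + 72·n^4 + 216·k·n^3    [distributive law]
= -3210·k·n + 570·k·n^2 - 687·k^2·n - 1401·k^2 - 48·k^3 - 3792·k + 114·k·n^3 - 288·k^2·n^2 + 66·k^3·n + 36·k^4 - 2448·n + 4131·n^2 - 2880 + 1125·n^3 + 72·n^4    [combine like terms]

-3210·k·n + 570·k·n^2 - 687·k^2·n - 1401·k^2 - 48·k^3 - 3792·k + 114·k·n^3 - 288·k^2·n^2 + 66·k^3·n + 36·k^4 - 2448·n + 4131·n^2 - 2880 + 1125·n^3 + 72·n^4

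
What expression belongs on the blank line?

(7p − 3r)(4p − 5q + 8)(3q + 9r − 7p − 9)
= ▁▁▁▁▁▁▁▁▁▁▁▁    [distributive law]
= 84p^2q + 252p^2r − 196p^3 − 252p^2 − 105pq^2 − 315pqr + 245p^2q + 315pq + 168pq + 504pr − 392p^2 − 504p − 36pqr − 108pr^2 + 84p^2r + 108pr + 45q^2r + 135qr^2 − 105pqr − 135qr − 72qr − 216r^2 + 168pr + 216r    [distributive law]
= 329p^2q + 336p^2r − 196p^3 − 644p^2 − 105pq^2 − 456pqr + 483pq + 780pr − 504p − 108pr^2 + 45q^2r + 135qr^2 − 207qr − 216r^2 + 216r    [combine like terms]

Applying distributive law to the line above:

(28p^2 − 35pq + 56p − 12pr + 15qr − 24r)(3q + 9r − 7p − 9)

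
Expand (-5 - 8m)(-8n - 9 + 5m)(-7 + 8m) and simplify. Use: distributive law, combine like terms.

-280n - 128mn - 315 + 31m + 656m² + 512m²n - 320m³

(-5 - 8m)(-8n - 9 + 5m)(-7 + 8m)
= (40n + 45 - 25m + 64mn + 72m - 40m²)(-7 + 8m)    [distributive law]
= (40n + 45 + 47m + 64mn - 40m²)(-7 + 8m)    [combine like terms]
= -280n + 320mn - 315 + 360m - 329m + 376m² - 448mn + 512m²n + 280m² - 320m³    [distributive law]
= -280n - 128mn - 315 + 31m + 656m² + 512m²n - 320m³    [combine like terms]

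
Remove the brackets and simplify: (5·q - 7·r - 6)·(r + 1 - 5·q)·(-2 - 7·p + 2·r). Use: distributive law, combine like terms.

-10·q·r - 280·p·q·r + 80·q·r² - 70·q - 245·p·q + 50·q² + 175·p·q² - 50·q²·r - 12·r² + 49·p·r² - 14·r³ + 14·r + 91·p·r + 12 + 42·p

(5·q - 7·r - 6)·(r + 1 - 5·q)·(-2 - 7·p + 2·r)
= (5·q·r + 5·q - 25·q² - 7·r² - 7·r + 35·q·r - 6·r - 6 + 30·q)·(-2 - 7·p + 2·r)    [distributive law]
= (40·q·r + 35·q - 25·q² - 7·r² - 13·r - 6)·(-2 - 7·p + 2·r)    [combine like terms]
= -80·q·r - 280·p·q·r + 80·q·r² - 70·q - 245·p·q + 70·q·r + 50·q² + 175·p·q² - 50·q²·r + 14·r² + 49·p·r² - 14·r³ + 26·r + 91·p·r - 26·r² + 12 + 42·p - 12·r    [distributive law]
= -10·q·r - 280·p·q·r + 80·q·r² - 70·q - 245·p·q + 50·q² + 175·p·q² - 50·q²·r - 12·r² + 49·p·r² - 14·r³ + 14·r + 91·p·r + 12 + 42·p    [combine like terms]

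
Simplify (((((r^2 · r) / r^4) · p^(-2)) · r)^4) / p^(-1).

p^(-7)

(((((r^2 · r) / r^4) · p^(-2)) · r)^4) / p^(-1)
= (((((r^2 · r) / r^4) · p^(-2))^4) · (r^4)) / p^(-1)    [power of a product]
= (((((r^2 · r) / r^4)^4) · ((p^(-2))^4)) · (r^4)) / p^(-1)    [power of a product]
= (((((r^2 · r)^4) / ((r^4)^4)) · ((p^(-2))^4)) · (r^4)) / p^(-1)    [power of a quotient]
= ((((((r^2)^4) · (r^4)) / ((r^4)^4)) · ((p^(-2))^4)) · (r^4)) / p^(-1)    [power of a product]
= ((((r^8 · (r^4)) / ((r^4)^4)) · ((p^(-2))^4)) · (r^4)) / p^(-1)    [power of a power]
= (((r^12 / ((r^4)^4)) · ((p^(-2))^4)) · (r^4)) / p^(-1)    [product of powers]
= (((r^12 / r^16) · ((p^(-2))^4)) · (r^4)) / p^(-1)    [power of a power]
= ((r^(-4) · ((p^(-2))^4)) · (r^4)) / p^(-1)    [quotient of powers]
= ((r^(-4) · p^(-8)) · (r^4)) / p^(-1)    [power of a power]
= p^(-7)    [quotient of powers; product of powers]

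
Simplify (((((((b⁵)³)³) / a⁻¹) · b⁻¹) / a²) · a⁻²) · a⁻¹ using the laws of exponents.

a⁻⁴b⁴⁴

(((((((b⁵)³)³) / a⁻¹) · b⁻¹) / a²) · a⁻²) · a⁻¹
= ((((((b⁵)⁹) / a⁻¹) · b⁻¹) / a²) · a⁻²) · a⁻¹    [power of a power]
= ((((b⁴⁵ / a⁻¹) · b⁻¹) / a²) · a⁻²) · a⁻¹    [power of a power]
= a⁻⁴b⁴⁴    [quotient of powers; product of powers]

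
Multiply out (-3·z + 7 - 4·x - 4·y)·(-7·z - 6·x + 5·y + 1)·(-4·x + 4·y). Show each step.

(-3·z + 7 - 4·x - 4·y)·(-7·z - 6·x + 5·y + 1)·(-4·x + 4·y)
= (21·z² + 18·x·z - 15·y·z - 3·z - 49·z - 42·x + 35·y + 7 + 28·x·z + 24·x² - 20·x·y - 4·x + 28·y·z + 24·x·y - 20·y² - 4·y)·(-4·x + 4·y)    [distributive law]
= (21·z² + 46·x·z + 13·y·z - 52·z - 46·x + 31·y + 7 + 24·x² + 4·x·y - 20·y²)·(-4·x + 4·y)    [combine like terms]
= -84·x·z² + 84·y·z² - 184·x²·z + 184·x·y·z - 52·x·y·z + 52·y²·z + 208·x·z - 208·y·z + 184·x² - 184·x·y - 124·x·y + 124·y² - 28·x + 28·y - 96·x³ + 96·x²·y - 16·x²·y + 16·x·y² + 80·x·y² - 80·y³    [distributive law]
= -84·x·z² + 84·y·z² - 184·x²·z + 132·x·y·z + 52·y²·z + 208·x·z - 208·y·z + 184·x² - 308·x·y + 124·y² - 28·x + 28·y - 96·x³ + 80·x²·y + 96·x·y² - 80·y³    [combine like terms]

-84·x·z² + 84·y·z² - 184·x²·z + 132·x·y·z + 52·y²·z + 208·x·z - 208·y·z + 184·x² - 308·x·y + 124·y² - 28·x + 28·y - 96·x³ + 80·x²·y + 96·x·y² - 80·y³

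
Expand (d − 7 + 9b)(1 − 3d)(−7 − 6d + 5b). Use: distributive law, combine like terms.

(d − 7 + 9b)(1 − 3d)(−7 − 6d + 5b)
= (d − 3d² − 7 + 21d + 9b − 27bd)(−7 − 6d + 5b)    [distributive law]
= (22d − 3d² − 7 + 9b − 27bd)(−7 − 6d + 5b)    [combine like terms]
= −154d − 132d² + 110bd + 21d² + 18d³ − 15bd² + 49 + 42d − 35b − 63b − 54bd + 45b² + 189bd + 162bd² − 135b²d    [distributive law]
= −112d − 111d² + 245bd + 18d³ + 147bd² + 49 − 98b + 45b² − 135b²d    [combine like terms]

−112d − 111d² + 245bd + 18d³ + 147bd² + 49 − 98b + 45b² − 135b²d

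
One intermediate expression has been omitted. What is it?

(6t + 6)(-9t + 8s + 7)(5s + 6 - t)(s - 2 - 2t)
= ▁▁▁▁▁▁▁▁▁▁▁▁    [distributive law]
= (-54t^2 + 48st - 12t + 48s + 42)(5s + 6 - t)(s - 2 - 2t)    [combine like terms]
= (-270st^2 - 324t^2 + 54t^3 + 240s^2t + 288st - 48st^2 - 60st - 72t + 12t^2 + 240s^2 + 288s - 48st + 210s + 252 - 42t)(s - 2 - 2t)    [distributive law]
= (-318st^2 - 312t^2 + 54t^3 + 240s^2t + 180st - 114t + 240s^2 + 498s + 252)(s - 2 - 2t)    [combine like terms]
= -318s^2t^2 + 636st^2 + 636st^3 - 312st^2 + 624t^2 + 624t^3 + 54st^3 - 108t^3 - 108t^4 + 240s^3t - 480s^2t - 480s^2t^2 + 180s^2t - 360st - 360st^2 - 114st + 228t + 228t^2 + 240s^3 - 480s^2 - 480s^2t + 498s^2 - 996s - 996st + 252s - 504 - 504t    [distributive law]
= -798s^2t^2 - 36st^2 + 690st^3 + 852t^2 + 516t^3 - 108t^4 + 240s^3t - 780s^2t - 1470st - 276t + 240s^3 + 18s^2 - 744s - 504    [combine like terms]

After distributive law, the bracketed line is:

(-54t^2 + 48st + 42t - 54t + 48s + 42)(5s + 6 - t)(s - 2 - 2t)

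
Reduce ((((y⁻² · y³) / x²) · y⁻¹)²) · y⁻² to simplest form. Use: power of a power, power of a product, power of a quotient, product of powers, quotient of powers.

((((y⁻² · y³) / x²) · y⁻¹)²) · y⁻²
= ((((y⁻² · y³) / x²)²) · ((y⁻¹)²)) · y⁻²    [power of a product]
= ((((y⁻² · y³)²) / ((x²)²)) · ((y⁻¹)²)) · y⁻²    [power of a quotient]
= (((((y⁻²)²) · ((y³)²)) / ((x²)²)) · ((y⁻¹)²)) · y⁻²    [power of a product]
= (((y⁻⁴ · ((y³)²)) / ((x²)²)) · ((y⁻¹)²)) · y⁻²    [power of a power]
= (((y⁻⁴ · y⁶) / ((x²)²)) · ((y⁻¹)²)) · y⁻²    [power of a power]
= ((y² / ((x²)²)) · ((y⁻¹)²)) · y⁻²    [product of powers]
= ((y² / x⁴) · ((y⁻¹)²)) · y⁻²    [power of a power]
= ((y² / x⁴) · y⁻²) · y⁻²    [power of a power]
= x⁻⁴y⁻²    [quotient of powers; product of powers]

x⁻⁴y⁻²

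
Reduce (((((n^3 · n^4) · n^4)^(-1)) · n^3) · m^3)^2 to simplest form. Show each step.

m^6·n^(-16)

(((((n^3 · n^4) · n^4)^(-1)) · n^3) · m^3)^2
= (((((n^3 · n^4) · n^4)^(-1)) · n^3)^2) · ((m^3)^2)    [power of a product]
= (((((n^3 · n^4) · n^4)^(-1))^2) · ((n^3)^2)) · ((m^3)^2)    [power of a product]
= ((((n^3 · n^4) · n^4)^(-2)) · ((n^3)^2)) · ((m^3)^2)    [power of a power]
= ((((n^3 · n^4)^(-2)) · ((n^4)^(-2))) · ((n^3)^2)) · ((m^3)^2)    [power of a product]
= (((((n^3)^(-2)) · ((n^4)^(-2))) · ((n^4)^(-2))) · ((n^3)^2)) · ((m^3)^2)    [power of a product]
= (((n^(-6) · ((n^4)^(-2))) · ((n^4)^(-2))) · ((n^3)^2)) · ((m^3)^2)    [power of a power]
= (((n^(-6) · n^(-8)) · ((n^4)^(-2))) · ((n^3)^2)) · ((m^3)^2)    [power of a power]
= ((n^(-14) · ((n^4)^(-2))) · ((n^3)^2)) · ((m^3)^2)    [product of powers]
= ((n^(-14) · n^(-8)) · ((n^3)^2)) · ((m^3)^2)    [power of a power]
= (n^(-22) · ((n^3)^2)) · ((m^3)^2)    [product of powers]
= (n^(-22) · n^6) · ((m^3)^2)    [power of a power]
= n^(-16) · ((m^3)^2)    [product of powers]
= n^(-16) · m^6    [power of a power]
= m^6·n^(-16)    [rearrange]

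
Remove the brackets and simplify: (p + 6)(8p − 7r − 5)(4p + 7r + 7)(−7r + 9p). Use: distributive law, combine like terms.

(p + 6)(8p − 7r − 5)(4p + 7r + 7)(−7r + 9p)
= (8p^2 − 7pr − 5p + 48p − 42r − 30)(4p + 7r + 7)(−7r + 9p)    [distributive law]
= (8p^2 − 7pr + 43p − 42r − 30)(4p + 7r + 7)(−7r + 9p)    [combine like terms]
= (32p^3 + 56p^2r + 56p^2 − 28p^2r − 49pr^2 − 49pr + 172p^2 + 301pr + 301p − 168pr − 294r^2 − 294r − 120p − 210r − 210)(−7r + 9p)    [distributive law]
= (32p^3 + 28p^2r + 228p^2 − 49pr^2 + 84pr + 181p − 294r^2 − 504r − 210)(−7r + 9p)    [combine like terms]
= −224p^3r + 288p^4 − 196p^2r^2 + 252p^3r − 1596p^2r + 2052p^3 + 343pr^3 − 441p^2r^2 − 588pr^2 + 756p^2r − 1267pr + 1629p^2 + 2058r^3 − 2646pr^2 + 3528r^2 − 4536pr + 1470r − 1890p    [distributive law]
= 28p^3r + 288p^4 − 637p^2r^2 − 840p^2r + 2052p^3 + 343pr^3 − 3234pr^2 − 5803pr + 1629p^2 + 2058r^3 + 3528r^2 + 1470r − 1890p    [combine like terms]

28p^3r + 288p^4 − 637p^2r^2 − 840p^2r + 2052p^3 + 343pr^3 − 3234pr^2 − 5803pr + 1629p^2 + 2058r^3 + 3528r^2 + 1470r − 1890p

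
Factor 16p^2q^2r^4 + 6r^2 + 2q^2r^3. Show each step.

16p^2q^2r^4 + 6r^2 + 2q^2r^3
= 2(8p^2q^2r^4 + 3r^2 + q^2r^3)    [factor out 2]
= 2r^2(8p^2q^2r^2 + 3 + q^2r)    [factor out r^2]

2r^2(8p^2q^2r^2 + 3 + q^2r)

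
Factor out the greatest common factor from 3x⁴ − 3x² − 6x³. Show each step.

3x⁴ − 3x² − 6x³
= 3(x⁴ − x² − 2x³)    [factor out 3]
= 3x²(x² − 1 − 2x)    [factor out x²]

3x²(x² − 1 − 2x)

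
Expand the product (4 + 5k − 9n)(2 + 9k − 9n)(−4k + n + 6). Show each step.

244k − 316n + 48 + 86k^2 − 494kn + 432n^2 − 180k^3 + 549k^2n − 450kn^2 + 81n^3

(4 + 5k − 9n)(2 + 9k − 9n)(−4k + n + 6)
= (8 + 36k − 36n + 10k + 45k^2 − 45kn − 18n − 81kn + 81n^2)(−4k + n + 6)    [distributive law]
= (8 + 46k − 54n + 45k^2 − 126kn + 81n^2)(−4k + n + 6)    [combine like terms]
= −32k + 8n + 48 − 184k^2 + 46kn + 276k + 216kn − 54n^2 − 324n − 180k^3 + 45k^2n + 270k^2 + 504k^2n − 126kn^2 − 756kn − 324kn^2 + 81n^3 + 486n^2    [distributive law]
= 244k − 316n + 48 + 86k^2 − 494kn + 432n^2 − 180k^3 + 549k^2n − 450kn^2 + 81n^3    [combine like terms]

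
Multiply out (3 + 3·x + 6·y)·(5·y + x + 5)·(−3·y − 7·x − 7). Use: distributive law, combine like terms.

(3 + 3·x + 6·y)·(5·y + x + 5)·(−3·y − 7·x − 7)
= (15·y + 3·x + 15 + 15·x·y + 3·x² + 15·x + 30·y² + 6·x·y + 30·y)·(−3·y − 7·x − 7)    [distributive law]
= (45·y + 18·x + 15 + 21·x·y + 3·x² + 30·y²)·(−3·y − 7·x − 7)    [combine like terms]
= −135·y² − 315·x·y − 315·y − 54·x·y − 126·x² − 126·x − 45·y − 105·x − 105 − 63·x·y² − 147·x²·y − 147·x·y − 9·x²·y − 21·x³ − 21·x² − 90·y³ − 210·x·y² − 210·y²    [distributive law]
= −345·y² − 516·x·y − 360·y − 147·x² − 231·x − 105 − 273·x·y² − 156·x²·y − 21·x³ − 90·y³    [combine like terms]

−345·y² − 516·x·y − 360·y − 147·x² − 231·x − 105 − 273·x·y² − 156·x²·y − 21·x³ − 90·y³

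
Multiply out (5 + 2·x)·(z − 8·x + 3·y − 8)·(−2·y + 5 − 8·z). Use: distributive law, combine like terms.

(5 + 2·x)·(z − 8·x + 3·y − 8)·(−2·y + 5 − 8·z)
= (5·z − 40·x + 15·y − 40 + 2·x·z − 16·x^2 + 6·x·y − 16·x)·(−2·y + 5 − 8·z)    [distributive law]
= (5·z − 56·x + 15·y − 40 + 2·x·z − 16·x^2 + 6·x·y)·(−2·y + 5 − 8·z)    [combine like terms]
= −10·y·z + 25·z − 40·z^2 + 112·x·y − 280·x + 448·x·z − 30·y^2 + 75·y − 120·y·z + 80·y − 200 + 320·z − 4·x·y·z + 10·x·z − 16·x·z^2 + 32·x^2·y − 80·x^2 + 128·x^2·z − 12·x·y^2 + 30·x·y − 48·x·y·z    [distributive law]
= −130·y·z + 345·z − 40·z^2 + 142·x·y − 280·x + 458·x·z − 30·y^2 + 155·y − 200 − 52·x·y·z − 16·x·z^2 + 32·x^2·y − 80·x^2 + 128·x^2·z − 12·x·y^2    [combine like terms]

−130·y·z + 345·z − 40·z^2 + 142·x·y − 280·x + 458·x·z − 30·y^2 + 155·y − 200 − 52·x·y·z − 16·x·z^2 + 32·x^2·y − 80·x^2 + 128·x^2·z − 12·x·y^2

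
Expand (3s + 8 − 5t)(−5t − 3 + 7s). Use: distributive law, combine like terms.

(3s + 8 − 5t)(−5t − 3 + 7s)
= −15st − 9s + 21s^2 − 40t − 24 + 56s + 25t^2 + 15t − 35st    [distributive law]
= −50st + 47s + 21s^2 − 25t − 24 + 25t^2    [combine like terms]

−50st + 47s + 21s^2 − 25t − 24 + 25t^2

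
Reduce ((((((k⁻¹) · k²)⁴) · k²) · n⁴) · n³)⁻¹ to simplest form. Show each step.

((((((k⁻¹) · k²)⁴) · k²) · n⁴) · n³)⁻¹
= ((((((k⁻¹) · k²)⁴) · k²) · n⁴)⁻¹) · ((n³)⁻¹)    [power of a product]
= ((((((k⁻¹) · k²)⁴) · k²)⁻¹) · ((n⁴)⁻¹)) · ((n³)⁻¹)    [power of a product]
= ((((((k⁻¹) · k²)⁴)⁻¹) · ((k²)⁻¹)) · ((n⁴)⁻¹)) · ((n³)⁻¹)    [power of a product]
= (((((k⁻¹) · k²)⁻⁴) · ((k²)⁻¹)) · ((n⁴)⁻¹)) · ((n³)⁻¹)    [power of a power]
= (((((k⁻¹)⁻⁴) · ((k²)⁻⁴)) · ((k²)⁻¹)) · ((n⁴)⁻¹)) · ((n³)⁻¹)    [power of a product]
= ((((k⁴) · ((k²)⁻⁴)) · ((k²)⁻¹)) · ((n⁴)⁻¹)) · ((n³)⁻¹)    [power of a power]
= (((k⁴ · k⁻⁸) · ((k²)⁻¹)) · ((n⁴)⁻¹)) · ((n³)⁻¹)    [power of a power]
= ((k⁻⁴ · ((k²)⁻¹)) · ((n⁴)⁻¹)) · ((n³)⁻¹)    [product of powers]
= ((k⁻⁴ · k⁻²) · ((n⁴)⁻¹)) · ((n³)⁻¹)    [power of a power]
= (k⁻⁶ · ((n⁴)⁻¹)) · ((n³)⁻¹)    [product of powers]
= (k⁻⁶ · n⁻⁴) · ((n³)⁻¹)    [power of a power]
= (k⁻⁶ · n⁻⁴) · n⁻³    [power of a power]
= k⁻⁶n⁻⁷    [product of powers]

k⁻⁶n⁻⁷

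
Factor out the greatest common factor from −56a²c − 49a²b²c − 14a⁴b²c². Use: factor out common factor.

7a²c(−8 − 7b² − 2a²b²c)

−56a²c − 49a²b²c − 14a⁴b²c²
= 7(−8a²c − 7a²b²c − 2a⁴b²c²)    [factor out 7]
= 7a²c(−8 − 7b² − 2a²b²c)    [factor out a²c]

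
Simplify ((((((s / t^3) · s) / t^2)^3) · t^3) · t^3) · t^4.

s^6·t^(-5)

((((((s / t^3) · s) / t^2)^3) · t^3) · t^3) · t^4
= ((((((s / t^3) · s)^3) / ((t^2)^3)) · t^3) · t^3) · t^4    [power of a quotient]
= ((((((s / t^3)^3) · (s^3)) / ((t^2)^3)) · t^3) · t^3) · t^4    [power of a product]
= ((((((s^3) / ((t^3)^3)) · (s^3)) / ((t^2)^3)) · t^3) · t^3) · t^4    [power of a quotient]
= (((((s^3 / t^9) · (s^3)) / ((t^2)^3)) · t^3) · t^3) · t^4    [power of a power]
= (((((s^3 / t^9) · s^3) / t^6) · t^3) · t^3) · t^4    [power of a power]
= s^6·t^(-5)    [quotient of powers; product of powers]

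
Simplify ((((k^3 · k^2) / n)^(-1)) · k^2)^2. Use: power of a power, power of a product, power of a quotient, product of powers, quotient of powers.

((((k^3 · k^2) / n)^(-1)) · k^2)^2
= ((((k^3 · k^2) / n)^(-1))^2) · ((k^2)^2)    [power of a product]
= (((k^3 · k^2) / n)^(-2)) · ((k^2)^2)    [power of a power]
= (((k^3 · k^2)^(-2)) / (n^(-2))) · ((k^2)^2)    [power of a quotient]
= ((((k^3)^(-2)) · ((k^2)^(-2))) / (n^(-2))) · ((k^2)^2)    [power of a product]
= ((k^(-6) · ((k^2)^(-2))) / (n^(-2))) · ((k^2)^2)    [power of a power]
= ((k^(-6) · k^(-4)) / (n^(-2))) · ((k^2)^2)    [power of a power]
= (k^(-10) / (n^(-2))) · ((k^2)^2)    [product of powers]
= (k^(-10) / n^(-2)) · k^4    [power of a power]
= k^(-6)n^2    [quotient of powers; product of powers]

k^(-6)n^2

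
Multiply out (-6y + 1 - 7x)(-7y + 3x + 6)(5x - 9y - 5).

(-6y + 1 - 7x)(-7y + 3x + 6)(5x - 9y - 5)
= (42y² - 18xy - 36y - 7y + 3x + 6 + 49xy - 21x² - 42x)(5x - 9y - 5)    [distributive law]
= (42y² + 31xy - 43y - 39x + 6 - 21x²)(5x - 9y - 5)    [combine like terms]
= 210xy² - 378y³ - 210y² + 155x²y - 279xy² - 155xy - 215xy + 387y² + 215y - 195x² + 351xy + 195x + 30x - 54y - 30 - 105x³ + 189x²y + 105x²    [distributive law]
= -69xy² - 378y³ + 177y² + 344x²y - 19xy + 161y - 90x² + 225x - 30 - 105x³    [combine like terms]

-69xy² - 378y³ + 177y² + 344x²y - 19xy + 161y - 90x² + 225x - 30 - 105x³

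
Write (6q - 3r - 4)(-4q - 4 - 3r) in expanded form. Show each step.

-24q^2 - 8q - 6qr + 24r + 9r^2 + 16

(6q - 3r - 4)(-4q - 4 - 3r)
= -24q^2 - 24q - 18qr + 12qr + 12r + 9r^2 + 16q + 16 + 12r    [distributive law]
= -24q^2 - 8q - 6qr + 24r + 9r^2 + 16    [combine like terms]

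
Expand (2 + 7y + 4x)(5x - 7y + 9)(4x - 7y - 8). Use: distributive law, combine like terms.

(2 + 7y + 4x)(5x - 7y + 9)(4x - 7y - 8)
= (10x - 14y + 18 + 35xy - 49y^2 + 63y + 20x^2 - 28xy + 36x)(4x - 7y - 8)    [distributive law]
= (46x + 49y + 18 + 7xy - 49y^2 + 20x^2)(4x - 7y - 8)    [combine like terms]
= 184x^2 - 322xy - 368x + 196xy - 343y^2 - 392y + 72x - 126y - 144 + 28x^2y - 49xy^2 - 56xy - 196xy^2 + 343y^3 + 392y^2 + 80x^3 - 140x^2y - 160x^2    [distributive law]
= 24x^2 - 182xy - 296x + 49y^2 - 518y - 144 - 112x^2y - 245xy^2 + 343y^3 + 80x^3    [combine like terms]

24x^2 - 182xy - 296x + 49y^2 - 518y - 144 - 112x^2y - 245xy^2 + 343y^3 + 80x^3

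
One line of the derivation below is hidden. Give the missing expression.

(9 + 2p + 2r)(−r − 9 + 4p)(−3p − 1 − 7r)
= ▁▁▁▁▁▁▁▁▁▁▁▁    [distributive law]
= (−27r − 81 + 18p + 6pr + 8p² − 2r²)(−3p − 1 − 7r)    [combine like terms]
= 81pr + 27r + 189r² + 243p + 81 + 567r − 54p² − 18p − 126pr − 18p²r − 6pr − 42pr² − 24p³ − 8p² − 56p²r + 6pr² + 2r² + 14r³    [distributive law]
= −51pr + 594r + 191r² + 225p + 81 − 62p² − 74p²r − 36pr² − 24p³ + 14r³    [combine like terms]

Applying distributive law to the line above:

(−9r − 81 + 36p − 2pr − 18p + 8p² − 2r² − 18r + 8pr)(−3p − 1 − 7r)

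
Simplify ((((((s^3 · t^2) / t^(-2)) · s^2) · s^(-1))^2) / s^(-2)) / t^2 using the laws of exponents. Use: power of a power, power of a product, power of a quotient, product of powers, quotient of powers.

s^10t^6

((((((s^3 · t^2) / t^(-2)) · s^2) · s^(-1))^2) / s^(-2)) / t^2
= ((((((s^3 · t^2) / t^(-2)) · s^2)^2) · ((s^(-1))^2)) / s^(-2)) / t^2    [power of a product]
= ((((((s^3 · t^2) / t^(-2))^2) · ((s^2)^2)) · ((s^(-1))^2)) / s^(-2)) / t^2    [power of a product]
= ((((((s^3 · t^2)^2) / ((t^(-2))^2)) · ((s^2)^2)) · ((s^(-1))^2)) / s^(-2)) / t^2    [power of a quotient]
= (((((((s^3)^2) · ((t^2)^2)) / ((t^(-2))^2)) · ((s^2)^2)) · ((s^(-1))^2)) / s^(-2)) / t^2    [power of a product]
= (((((s^6 · ((t^2)^2)) / ((t^(-2))^2)) · ((s^2)^2)) · ((s^(-1))^2)) / s^(-2)) / t^2    [power of a power]
= (((((s^6 · t^4) / ((t^(-2))^2)) · ((s^2)^2)) · ((s^(-1))^2)) / s^(-2)) / t^2    [power of a power]
= (((((s^6 · t^4) / t^(-4)) · ((s^2)^2)) · ((s^(-1))^2)) / s^(-2)) / t^2    [power of a power]
= (((((s^6 · t^4) / t^(-4)) · s^4) · ((s^(-1))^2)) / s^(-2)) / t^2    [power of a power]
= (((((s^6 · t^4) / t^(-4)) · s^4) · s^(-2)) / s^(-2)) / t^2    [power of a power]
= s^10t^6    [quotient of powers; product of powers]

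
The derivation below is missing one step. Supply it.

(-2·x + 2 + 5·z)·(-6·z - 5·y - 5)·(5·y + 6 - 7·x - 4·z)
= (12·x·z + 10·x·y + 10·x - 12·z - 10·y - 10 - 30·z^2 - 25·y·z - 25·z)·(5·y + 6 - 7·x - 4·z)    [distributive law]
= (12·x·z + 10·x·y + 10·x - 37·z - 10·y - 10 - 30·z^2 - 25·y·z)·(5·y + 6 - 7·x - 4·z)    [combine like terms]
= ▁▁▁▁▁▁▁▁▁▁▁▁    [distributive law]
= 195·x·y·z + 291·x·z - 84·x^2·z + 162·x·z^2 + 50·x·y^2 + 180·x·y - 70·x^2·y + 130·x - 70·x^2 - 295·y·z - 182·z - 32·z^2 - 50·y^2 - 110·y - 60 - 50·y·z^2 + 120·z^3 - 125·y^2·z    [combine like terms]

Applying distributive law to the line above:

60·x·y·z + 72·x·z - 84·x^2·z - 48·x·z^2 + 50·x·y^2 + 60·x·y - 70·x^2·y - 40·x·y·z + 50·x·y + 60·x - 70·x^2 - 40·x·z - 185·y·z - 222·z + 259·x·z + 148·z^2 - 50·y^2 - 60·y + 70·x·y + 40·y·z - 50·y - 60 + 70·x + 40·z - 150·y·z^2 - 180·z^2 + 210·x·z^2 + 120·z^3 - 125·y^2·z - 150·y·z + 175·x·y·z + 100·y·z^2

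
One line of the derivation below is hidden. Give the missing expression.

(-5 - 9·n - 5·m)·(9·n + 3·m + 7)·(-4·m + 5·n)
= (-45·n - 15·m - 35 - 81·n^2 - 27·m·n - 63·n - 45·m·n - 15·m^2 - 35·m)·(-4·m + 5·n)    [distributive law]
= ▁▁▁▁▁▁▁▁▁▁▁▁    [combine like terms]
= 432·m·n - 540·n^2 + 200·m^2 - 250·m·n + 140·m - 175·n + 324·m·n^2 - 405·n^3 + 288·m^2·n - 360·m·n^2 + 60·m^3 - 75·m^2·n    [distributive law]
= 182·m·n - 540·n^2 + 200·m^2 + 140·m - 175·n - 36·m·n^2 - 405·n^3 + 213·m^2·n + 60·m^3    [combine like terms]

Applying combine like terms to the line above:

(-108·n - 50·m - 35 - 81·n^2 - 72·m·n - 15·m^2)·(-4·m + 5·n)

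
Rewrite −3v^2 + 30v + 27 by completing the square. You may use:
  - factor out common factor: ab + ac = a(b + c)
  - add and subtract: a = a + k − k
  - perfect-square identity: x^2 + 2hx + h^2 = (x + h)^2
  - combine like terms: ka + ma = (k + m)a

−3(v − 5)^2 + 102

−3v^2 + 30v + 27
= −3(v^2 − 10v) + 27    [factor out -3 from the v-terms]
= −3(v^2 − 10v + 25 − 25) + 27    [add and subtract 25 inside the bracket]
= −3(v − 5)^2 + 75 + 27    [perfect-square identity]
= −3(v − 5)^2 + 102    [combine constants]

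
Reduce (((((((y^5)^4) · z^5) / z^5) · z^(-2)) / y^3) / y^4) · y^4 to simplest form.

(((((((y^5)^4) · z^5) / z^5) · z^(-2)) / y^3) / y^4) · y^4
= (((((y^20 · z^5) / z^5) · z^(-2)) / y^3) / y^4) · y^4    [power of a power]
= y^17z^(-2)    [quotient of powers; product of powers]

y^17z^(-2)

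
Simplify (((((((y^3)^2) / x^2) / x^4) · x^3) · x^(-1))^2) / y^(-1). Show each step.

x^(-8)y^13

(((((((y^3)^2) / x^2) / x^4) · x^3) · x^(-1))^2) / y^(-1)
= (((((((y^3)^2) / x^2) / x^4) · x^3)^2) · ((x^(-1))^2)) / y^(-1)    [power of a product]
= (((((((y^3)^2) / x^2) / x^4)^2) · ((x^3)^2)) · ((x^(-1))^2)) / y^(-1)    [power of a product]
= (((((((y^3)^2) / x^2)^2) / ((x^4)^2)) · ((x^3)^2)) · ((x^(-1))^2)) / y^(-1)    [power of a quotient]
= (((((((y^3)^2)^2) / ((x^2)^2)) / ((x^4)^2)) · ((x^3)^2)) · ((x^(-1))^2)) / y^(-1)    [power of a quotient]
= ((((((y^3)^4) / ((x^2)^2)) / ((x^4)^2)) · ((x^3)^2)) · ((x^(-1))^2)) / y^(-1)    [power of a power]
= ((((y^12 / ((x^2)^2)) / ((x^4)^2)) · ((x^3)^2)) · ((x^(-1))^2)) / y^(-1)    [power of a power]
= ((((y^12 / x^4) / ((x^4)^2)) · ((x^3)^2)) · ((x^(-1))^2)) / y^(-1)    [power of a power]
= ((((y^12 / x^4) / x^8) · ((x^3)^2)) · ((x^(-1))^2)) / y^(-1)    [power of a power]
= ((((y^12 / x^4) / x^8) · x^6) · ((x^(-1))^2)) / y^(-1)    [power of a power]
= ((((y^12 / x^4) / x^8) · x^6) · x^(-2)) / y^(-1)    [power of a power]
= x^(-8)y^13    [quotient of powers; product of powers]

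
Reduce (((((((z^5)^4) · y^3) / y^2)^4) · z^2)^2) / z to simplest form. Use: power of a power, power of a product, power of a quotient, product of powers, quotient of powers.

y^8·z^163

(((((((z^5)^4) · y^3) / y^2)^4) · z^2)^2) / z
= (((((((z^5)^4) · y^3) / y^2)^4)^2) · ((z^2)^2)) / z    [power of a product]
= ((((((z^5)^4) · y^3) / y^2)^8) · ((z^2)^2)) / z    [power of a power]
= ((((((z^5)^4) · y^3)^8) / ((y^2)^8)) · ((z^2)^2)) / z    [power of a quotient]
= ((((((z^5)^4)^8) · ((y^3)^8)) / ((y^2)^8)) · ((z^2)^2)) / z    [power of a product]
= (((((z^5)^32) · ((y^3)^8)) / ((y^2)^8)) · ((z^2)^2)) / z    [power of a power]
= (((z^160 · ((y^3)^8)) / ((y^2)^8)) · ((z^2)^2)) / z    [power of a power]
= (((z^160 · y^24) / ((y^2)^8)) · ((z^2)^2)) / z    [power of a power]
= (((z^160 · y^24) / y^16) · ((z^2)^2)) / z    [power of a power]
= (((z^160 · y^24) / y^16) · z^4) / z    [power of a power]
= y^8·z^163    [quotient of powers; product of powers]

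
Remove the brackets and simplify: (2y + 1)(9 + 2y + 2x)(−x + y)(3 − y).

(2y + 1)(9 + 2y + 2x)(−x + y)(3 − y)
= (18y + 4y^2 + 4xy + 9 + 2y + 2x)(−x + y)(3 − y)    [distributive law]
= (20y + 4y^2 + 4xy + 9 + 2x)(−x + y)(3 − y)    [combine like terms]
= (−20xy + 20y^2 − 4xy^2 + 4y^3 − 4x^2y + 4xy^2 − 9x + 9y − 2x^2 + 2xy)(3 − y)    [distributive law]
= (−18xy + 20y^2 + 4y^3 − 4x^2y − 9x + 9y − 2x^2)(3 − y)    [combine like terms]
= −54xy + 18xy^2 + 60y^2 − 20y^3 + 12y^3 − 4y^4 − 12x^2y + 4x^2y^2 − 27x + 9xy + 27y − 9y^2 − 6x^2 + 2x^2y    [distributive law]
= −45xy + 18xy^2 + 51y^2 − 8y^3 − 4y^4 − 10x^2y + 4x^2y^2 − 27x + 27y − 6x^2    [combine like terms]

−45xy + 18xy^2 + 51y^2 − 8y^3 − 4y^4 − 10x^2y + 4x^2y^2 − 27x + 27y − 6x^2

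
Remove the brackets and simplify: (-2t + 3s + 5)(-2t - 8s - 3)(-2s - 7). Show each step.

(-2t + 3s + 5)(-2t - 8s - 3)(-2s - 7)
= (4t² + 16st + 6t - 6st - 24s² - 9s - 10t - 40s - 15)(-2s - 7)    [distributive law]
= (4t² + 10st - 4t - 24s² - 49s - 15)(-2s - 7)    [combine like terms]
= -8st² - 28t² - 20s²t - 70st + 8st + 28t + 48s³ + 168s² + 98s² + 343s + 30s + 105    [distributive law]
= -8st² - 28t² - 20s²t - 62st + 28t + 48s³ + 266s² + 373s + 105    [combine like terms]

-8st² - 28t² - 20s²t - 62st + 28t + 48s³ + 266s² + 373s + 105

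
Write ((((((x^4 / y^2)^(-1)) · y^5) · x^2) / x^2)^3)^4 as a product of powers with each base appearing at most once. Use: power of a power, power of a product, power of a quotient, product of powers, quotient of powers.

x^(-48)y^84

((((((x^4 / y^2)^(-1)) · y^5) · x^2) / x^2)^3)^4
= (((((x^4 / y^2)^(-1)) · y^5) · x^2) / x^2)^12    [power of a power]
= (((((x^4 / y^2)^(-1)) · y^5) · x^2)^12) / ((x^2)^12)    [power of a quotient]
= (((((x^4 / y^2)^(-1)) · y^5)^12) · ((x^2)^12)) / ((x^2)^12)    [power of a product]
= (((((x^4 / y^2)^(-1))^12) · ((y^5)^12)) · ((x^2)^12)) / ((x^2)^12)    [power of a product]
= ((((x^4 / y^2)^(-12)) · ((y^5)^12)) · ((x^2)^12)) / ((x^2)^12)    [power of a power]
= (((((x^4)^(-12)) / ((y^2)^(-12))) · ((y^5)^12)) · ((x^2)^12)) / ((x^2)^12)    [power of a quotient]
= (((x^(-48) / ((y^2)^(-12))) · ((y^5)^12)) · ((x^2)^12)) / ((x^2)^12)    [power of a power]
= (((x^(-48) / y^(-24)) · ((y^5)^12)) · ((x^2)^12)) / ((x^2)^12)    [power of a power]
= (((x^(-48) / y^(-24)) · y^60) · ((x^2)^12)) / ((x^2)^12)    [power of a power]
= (((x^(-48) / y^(-24)) · y^60) · x^24) / ((x^2)^12)    [power of a power]
= (((x^(-48) / y^(-24)) · y^60) · x^24) / x^24    [power of a power]
= x^(-48)y^84    [quotient of powers; product of powers]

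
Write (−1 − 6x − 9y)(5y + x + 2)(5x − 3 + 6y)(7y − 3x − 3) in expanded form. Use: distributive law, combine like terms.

854xy^2 + 592x^2y + 260xy + 408y^2 − 129y + 789y^3 + 231x^3 + 54x^2 − 105x − 18 − 240x^2y^2 + 483x^3y − 2403xy^3 + 90x^4 − 1890y^4

(−1 − 6x − 9y)(5y + x + 2)(5x − 3 + 6y)(7y − 3x − 3)
= (−5y − x − 2 − 30xy − 6x^2 − 12x − 45y^2 − 9xy − 18y)(5x − 3 + 6y)(7y − 3x − 3)    [distributive law]
= (−23y − 13x − 2 − 39xy − 6x^2 − 45y^2)(5x − 3 + 6y)(7y − 3x − 3)    [combine like terms]
= (−115xy + 69y − 138y^2 − 65x^2 + 39x − 78xy − 10x + 6 − 12y − 195x^2y + 117xy − 234xy^2 − 30x^3 + 18x^2 − 36x^2y − 225xy^2 + 135y^2 − 270y^3)(7y − 3x − 3)    [distributive law]
= (−76xy + 57y − 3y^2 − 47x^2 + 29x + 6 − 231x^2y − 459xy^2 − 30x^3 − 270y^3)(7y − 3x − 3)    [combine like terms]
= −532xy^2 + 228x^2y + 228xy + 399y^2 − 171xy − 171y − 21y^3 + 9xy^2 + 9y^2 − 329x^2y + 141x^3 + 141x^2 + 203xy − 87x^2 − 87x + 42y − 18x − 18 − 1617x^2y^2 + 693x^3y + 693x^2y − 3213xy^3 + 1377x^2y^2 + 1377xy^2 − 210x^3y + 90x^4 + 90x^3 − 1890y^4 + 810xy^3 + 810y^3    [distributive law]
= 854xy^2 + 592x^2y + 260xy + 408y^2 − 129y + 789y^3 + 231x^3 + 54x^2 − 105x − 18 − 240x^2y^2 + 483x^3y − 2403xy^3 + 90x^4 − 1890y^4    [combine like terms]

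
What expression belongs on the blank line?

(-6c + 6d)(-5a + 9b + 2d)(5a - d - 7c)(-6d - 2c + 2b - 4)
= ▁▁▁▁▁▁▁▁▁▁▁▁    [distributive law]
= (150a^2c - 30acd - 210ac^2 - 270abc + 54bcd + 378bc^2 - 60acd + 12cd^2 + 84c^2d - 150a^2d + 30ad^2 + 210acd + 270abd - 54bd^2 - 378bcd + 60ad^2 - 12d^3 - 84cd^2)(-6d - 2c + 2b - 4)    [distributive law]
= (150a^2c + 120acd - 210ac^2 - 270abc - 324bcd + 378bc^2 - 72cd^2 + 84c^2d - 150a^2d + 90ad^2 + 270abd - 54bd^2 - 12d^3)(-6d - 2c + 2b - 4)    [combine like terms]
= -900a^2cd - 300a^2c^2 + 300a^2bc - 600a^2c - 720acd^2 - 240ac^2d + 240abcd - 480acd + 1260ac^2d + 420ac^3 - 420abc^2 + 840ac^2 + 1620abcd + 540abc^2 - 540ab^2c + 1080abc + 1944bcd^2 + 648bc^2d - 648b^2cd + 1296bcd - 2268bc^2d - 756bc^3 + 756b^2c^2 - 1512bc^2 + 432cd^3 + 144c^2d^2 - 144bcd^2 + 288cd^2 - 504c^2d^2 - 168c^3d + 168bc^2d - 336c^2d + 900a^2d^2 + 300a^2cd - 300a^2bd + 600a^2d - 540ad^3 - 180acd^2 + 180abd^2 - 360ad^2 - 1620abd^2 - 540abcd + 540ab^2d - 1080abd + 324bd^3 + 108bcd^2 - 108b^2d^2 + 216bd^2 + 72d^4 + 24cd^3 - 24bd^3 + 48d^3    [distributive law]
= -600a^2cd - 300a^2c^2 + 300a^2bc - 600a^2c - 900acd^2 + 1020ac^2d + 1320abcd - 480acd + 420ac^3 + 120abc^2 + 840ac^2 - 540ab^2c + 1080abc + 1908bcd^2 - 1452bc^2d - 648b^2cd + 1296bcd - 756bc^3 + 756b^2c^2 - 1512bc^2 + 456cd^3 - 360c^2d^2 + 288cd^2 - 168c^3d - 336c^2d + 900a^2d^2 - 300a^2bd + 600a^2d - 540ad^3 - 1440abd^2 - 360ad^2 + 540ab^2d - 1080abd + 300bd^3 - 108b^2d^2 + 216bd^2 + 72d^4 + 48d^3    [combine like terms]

After distributive law, the bracketed line is:

(30ac - 54bc - 12cd - 30ad + 54bd + 12d^2)(5a - d - 7c)(-6d - 2c + 2b - 4)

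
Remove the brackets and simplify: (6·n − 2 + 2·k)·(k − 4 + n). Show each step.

(6·n − 2 + 2·k)·(k − 4 + n)
= 6·k·n − 24·n + 6·n^2 − 2·k + 8 − 2·n + 2·k^2 − 8·k + 2·k·n    [distributive law]
= 8·k·n − 26·n + 6·n^2 − 10·k + 8 + 2·k^2    [combine like terms]

8·k·n − 26·n + 6·n^2 − 10·k + 8 + 2·k^2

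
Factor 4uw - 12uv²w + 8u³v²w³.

4uw(1 - 3v² + 2u²v²w²)

4uw - 12uv²w + 8u³v²w³
= 4(uw - 3uv²w + 2u³v²w³)    [factor out 4]
= 4uw(1 - 3v² + 2u²v²w²)    [factor out uw]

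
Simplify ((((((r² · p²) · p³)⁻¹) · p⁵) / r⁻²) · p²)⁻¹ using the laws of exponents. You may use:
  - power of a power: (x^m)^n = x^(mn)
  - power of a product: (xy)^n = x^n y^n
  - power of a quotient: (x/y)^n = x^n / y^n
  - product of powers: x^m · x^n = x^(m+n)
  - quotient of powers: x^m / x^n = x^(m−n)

((((((r² · p²) · p³)⁻¹) · p⁵) / r⁻²) · p²)⁻¹
= ((((((r² · p²) · p³)⁻¹) · p⁵) / r⁻²)⁻¹) · ((p²)⁻¹)    [power of a product]
= ((((((r² · p²) · p³)⁻¹) · p⁵)⁻¹) / ((r⁻²)⁻¹)) · ((p²)⁻¹)    [power of a quotient]
= ((((((r² · p²) · p³)⁻¹)⁻¹) · ((p⁵)⁻¹)) / ((r⁻²)⁻¹)) · ((p²)⁻¹)    [power of a product]
= (((((r² · p²) · p³)¹) · ((p⁵)⁻¹)) / ((r⁻²)⁻¹)) · ((p²)⁻¹)    [power of a power]
= (((((r² · p²)¹) · ((p³)¹)) · ((p⁵)⁻¹)) / ((r⁻²)⁻¹)) · ((p²)⁻¹)    [power of a product]
= ((((((r²)¹) · ((p²)¹)) · ((p³)¹)) · ((p⁵)⁻¹)) / ((r⁻²)⁻¹)) · ((p²)⁻¹)    [power of a product]
= ((((r² · ((p²)¹)) · ((p³)¹)) · ((p⁵)⁻¹)) / ((r⁻²)⁻¹)) · ((p²)⁻¹)    [power of a power]
= ((((r² · p²) · ((p³)¹)) · ((p⁵)⁻¹)) / ((r⁻²)⁻¹)) · ((p²)⁻¹)    [power of a power]
= ((((r² · p²) · p³) · ((p⁵)⁻¹)) / ((r⁻²)⁻¹)) · ((p²)⁻¹)    [power of a power]
= ((((r² · p²) · p³) · p⁻⁵) / ((r⁻²)⁻¹)) · ((p²)⁻¹)    [power of a power]
= ((((r² · p²) · p³) · p⁻⁵) / r²) · ((p²)⁻¹)    [power of a power]
= ((((r² · p²) · p³) · p⁻⁵) / r²) · p⁻²    [power of a power]
= p⁻²    [quotient of powers; product of powers]

p⁻²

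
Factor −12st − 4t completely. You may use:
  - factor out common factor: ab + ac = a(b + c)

−12st − 4t
= 4(−3st − t)    [factor out 4]
= 4t(−3s − 1)    [factor out t]

4t(−3s − 1)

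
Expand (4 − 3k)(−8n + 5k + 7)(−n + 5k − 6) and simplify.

32n² − 303kn + 164n + 85k² + 146k − 168 − 24kn² + 135k²n − 75k³

(4 − 3k)(−8n + 5k + 7)(−n + 5k − 6)
= (−32n + 20k + 28 + 24kn − 15k² − 21k)(−n + 5k − 6)    [distributive law]
= (−32n − k + 28 + 24kn − 15k²)(−n + 5k − 6)    [combine like terms]
= 32n² − 160kn + 192n + kn − 5k² + 6k − 28n + 140k − 168 − 24kn² + 120k²n − 144kn + 15k²n − 75k³ + 90k²    [distributive law]
= 32n² − 303kn + 164n + 85k² + 146k − 168 − 24kn² + 135k²n − 75k³    [combine like terms]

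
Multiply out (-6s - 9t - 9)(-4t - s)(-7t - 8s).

-519st^2 - 306s^2t - 48s^3 - 252t^3 - 252t^2 - 351st - 72s^2

(-6s - 9t - 9)(-4t - s)(-7t - 8s)
= (24st + 6s^2 + 36t^2 + 9st + 36t + 9s)(-7t - 8s)    [distributive law]
= (33st + 6s^2 + 36t^2 + 36t + 9s)(-7t - 8s)    [combine like terms]
= -231st^2 - 264s^2t - 42s^2t - 48s^3 - 252t^3 - 288st^2 - 252t^2 - 288st - 63st - 72s^2    [distributive law]
= -519st^2 - 306s^2t - 48s^3 - 252t^3 - 252t^2 - 351st - 72s^2    [combine like terms]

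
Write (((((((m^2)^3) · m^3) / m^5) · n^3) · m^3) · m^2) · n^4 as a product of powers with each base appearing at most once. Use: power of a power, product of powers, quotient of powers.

m^9·n^7

(((((((m^2)^3) · m^3) / m^5) · n^3) · m^3) · m^2) · n^4
= (((((m^6 · m^3) / m^5) · n^3) · m^3) · m^2) · n^4    [power of a power]
= ((((m^9 / m^5) · n^3) · m^3) · m^2) · n^4    [product of powers]
= (((m^4 · n^3) · m^3) · m^2) · n^4    [quotient of powers]
= m^9·n^7    [product of powers]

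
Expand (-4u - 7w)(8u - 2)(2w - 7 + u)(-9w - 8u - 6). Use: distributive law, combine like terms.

1976u²w² + 1248u³w - 4744u²w - 1664u³ - 944u² + 256u⁴ - 3350uw² - 1244uw + 336u + 1008uw³ - 252w³ + 714w² + 588w

(-4u - 7w)(8u - 2)(2w - 7 + u)(-9w - 8u - 6)
= (-32u² + 8u - 56uw + 14w)(2w - 7 + u)(-9w - 8u - 6)    [distributive law]
= (-64u²w + 224u² - 32u³ + 16uw - 56u + 8u² - 112uw² + 392uw - 56u²w + 28w² - 98w + 14uw)(-9w - 8u - 6)    [distributive law]
= (-120u²w + 232u² - 32u³ + 422uw - 56u - 112uw² + 28w² - 98w)(-9w - 8u - 6)    [combine like terms]
= 1080u²w² + 960u³w + 720u²w - 2088u²w - 1856u³ - 1392u² + 288u³w + 256u⁴ + 192u³ - 3798uw² - 3376u²w - 2532uw + 504uw + 448u² + 336u + 1008uw³ + 896u²w² + 672uw² - 252w³ - 224uw² - 168w² + 882w² + 784uw + 588w    [distributive law]
= 1976u²w² + 1248u³w - 4744u²w - 1664u³ - 944u² + 256u⁴ - 3350uw² - 1244uw + 336u + 1008uw³ - 252w³ + 714w² + 588w    [combine like terms]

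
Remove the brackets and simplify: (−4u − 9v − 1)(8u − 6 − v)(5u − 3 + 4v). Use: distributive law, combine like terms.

(−4u − 9v − 1)(8u − 6 − v)(5u − 3 + 4v)
= (−32u^2 + 24u + 4uv − 72uv + 54v + 9v^2 − 8u + 6 + v)(5u − 3 + 4v)    [distributive law]
= (−32u^2 + 16u − 68uv + 55v + 9v^2 + 6)(5u − 3 + 4v)    [combine like terms]
= −160u^3 + 96u^2 − 128u^2v + 80u^2 − 48u + 64uv − 340u^2v + 204uv − 272uv^2 + 275uv − 165v + 220v^2 + 45uv^2 − 27v^2 + 36v^3 + 30u − 18 + 24v    [distributive law]
= −160u^3 + 176u^2 − 468u^2v − 18u + 543uv − 227uv^2 − 141v + 193v^2 + 36v^3 − 18    [combine like terms]

−160u^3 + 176u^2 − 468u^2v − 18u + 543uv − 227uv^2 − 141v + 193v^2 + 36v^3 − 18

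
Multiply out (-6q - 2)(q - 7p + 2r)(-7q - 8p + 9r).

(-6q - 2)(q - 7p + 2r)(-7q - 8p + 9r)
= (-6q^2 + 42pq - 12qr - 2q + 14p - 4r)(-7q - 8p + 9r)    [distributive law]
= 42q^3 + 48pq^2 - 54q^2r - 294pq^2 - 336p^2q + 378pqr + 84q^2r + 96pqr - 108qr^2 + 14q^2 + 16pq - 18qr - 98pq - 112p^2 + 126pr + 28qr + 32pr - 36r^2    [distributive law]
= 42q^3 - 246pq^2 + 30q^2r - 336p^2q + 474pqr - 108qr^2 + 14q^2 - 82pq + 10qr - 112p^2 + 158pr - 36r^2    [combine like terms]

42q^3 - 246pq^2 + 30q^2r - 336p^2q + 474pqr - 108qr^2 + 14q^2 - 82pq + 10qr - 112p^2 + 158pr - 36r^2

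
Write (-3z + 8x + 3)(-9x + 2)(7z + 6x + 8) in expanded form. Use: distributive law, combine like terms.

189xz² - 342x²z + 103xz - 42z² - 6z - 432x³ - 642x² - 52x + 48

(-3z + 8x + 3)(-9x + 2)(7z + 6x + 8)
= (27xz - 6z - 72x² + 16x - 27x + 6)(7z + 6x + 8)    [distributive law]
= (27xz - 6z - 72x² - 11x + 6)(7z + 6x + 8)    [combine like terms]
= 189xz² + 162x²z + 216xz - 42z² - 36xz - 48z - 504x²z - 432x³ - 576x² - 77xz - 66x² - 88x + 42z + 36x + 48    [distributive law]
= 189xz² - 342x²z + 103xz - 42z² - 6z - 432x³ - 642x² - 52x + 48    [combine like terms]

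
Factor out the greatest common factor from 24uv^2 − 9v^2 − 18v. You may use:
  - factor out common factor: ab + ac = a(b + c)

3v(8uv − 3v − 6)

24uv^2 − 9v^2 − 18v
= 3(8uv^2 − 3v^2 − 6v)    [factor out 3]
= 3v(8uv − 3v − 6)    [factor out v]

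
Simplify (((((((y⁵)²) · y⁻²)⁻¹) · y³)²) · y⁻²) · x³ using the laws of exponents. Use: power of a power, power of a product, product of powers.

(((((((y⁵)²) · y⁻²)⁻¹) · y³)²) · y⁻²) · x³
= (((((((y⁵)²) · y⁻²)⁻¹)²) · ((y³)²)) · y⁻²) · x³    [power of a product]
= ((((((y⁵)²) · y⁻²)⁻²) · ((y³)²)) · y⁻²) · x³    [power of a power]
= ((((((y⁵)²)⁻²) · ((y⁻²)⁻²)) · ((y³)²)) · y⁻²) · x³    [power of a product]
= (((((y⁵)⁻⁴) · ((y⁻²)⁻²)) · ((y³)²)) · y⁻²) · x³    [power of a power]
= (((y⁻²⁰ · ((y⁻²)⁻²)) · ((y³)²)) · y⁻²) · x³    [power of a power]
= (((y⁻²⁰ · y⁴) · ((y³)²)) · y⁻²) · x³    [power of a power]
= ((y⁻¹⁶ · ((y³)²)) · y⁻²) · x³    [product of powers]
= ((y⁻¹⁶ · y⁶) · y⁻²) · x³    [power of a power]
= (y⁻¹⁰ · y⁻²) · x³    [product of powers]
= y⁻¹² · x³    [product of powers]
= x³y⁻¹²    [rearrange]

x³y⁻¹²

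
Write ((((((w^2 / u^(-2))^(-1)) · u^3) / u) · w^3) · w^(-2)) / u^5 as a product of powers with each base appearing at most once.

((((((w^2 / u^(-2))^(-1)) · u^3) / u) · w^3) · w^(-2)) / u^5
= (((((((w^2)^(-1)) / ((u^(-2))^(-1))) · u^3) / u) · w^3) · w^(-2)) / u^5    [power of a quotient]
= (((((w^(-2) / ((u^(-2))^(-1))) · u^3) / u) · w^3) · w^(-2)) / u^5    [power of a power]
= (((((w^(-2) / u^2) · u^3) / u) · w^3) · w^(-2)) / u^5    [power of a power]
= u^(-5)w^(-1)    [quotient of powers; product of powers]

u^(-5)w^(-1)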